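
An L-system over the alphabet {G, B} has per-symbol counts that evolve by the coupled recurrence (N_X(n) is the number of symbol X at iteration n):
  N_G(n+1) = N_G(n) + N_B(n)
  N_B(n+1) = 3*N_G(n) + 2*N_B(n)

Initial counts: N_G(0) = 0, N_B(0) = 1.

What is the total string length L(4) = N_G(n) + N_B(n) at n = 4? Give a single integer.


Step 0: N_G=0, N_B=1, L=1
Step 1: N_G=1, N_B=2, L=3
Step 2: N_G=3, N_B=7, L=10
Step 3: N_G=10, N_B=23, L=33
Step 4: N_G=33, N_B=76, L=109

Answer: 109


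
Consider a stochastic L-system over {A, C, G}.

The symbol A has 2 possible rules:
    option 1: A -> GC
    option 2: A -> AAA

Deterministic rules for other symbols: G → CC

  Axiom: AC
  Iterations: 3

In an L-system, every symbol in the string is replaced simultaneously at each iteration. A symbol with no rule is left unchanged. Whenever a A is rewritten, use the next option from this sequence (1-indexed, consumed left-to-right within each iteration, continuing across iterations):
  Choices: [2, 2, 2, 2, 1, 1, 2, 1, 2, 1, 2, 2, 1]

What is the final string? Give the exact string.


Step 0: AC
Step 1: AAAC  (used choices [2])
Step 2: AAAAAAAAAC  (used choices [2, 2, 2])
Step 3: GCGCAAAGCAAAGCAAAAAAGCC  (used choices [1, 1, 2, 1, 2, 1, 2, 2, 1])

Answer: GCGCAAAGCAAAGCAAAAAAGCC


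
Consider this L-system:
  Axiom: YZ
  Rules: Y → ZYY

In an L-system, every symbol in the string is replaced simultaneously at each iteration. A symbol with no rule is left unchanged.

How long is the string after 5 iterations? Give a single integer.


Answer: 64

Derivation:
Step 0: length = 2
Step 1: length = 4
Step 2: length = 8
Step 3: length = 16
Step 4: length = 32
Step 5: length = 64


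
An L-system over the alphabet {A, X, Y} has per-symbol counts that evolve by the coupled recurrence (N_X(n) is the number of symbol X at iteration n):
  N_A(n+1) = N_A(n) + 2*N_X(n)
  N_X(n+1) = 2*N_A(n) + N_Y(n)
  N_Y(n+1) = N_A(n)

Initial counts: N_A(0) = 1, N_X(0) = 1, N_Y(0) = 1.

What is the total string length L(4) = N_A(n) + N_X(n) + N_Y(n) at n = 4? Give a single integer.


Step 0: N_A=1, N_X=1, N_Y=1, L=3
Step 1: N_A=3, N_X=3, N_Y=1, L=7
Step 2: N_A=9, N_X=7, N_Y=3, L=19
Step 3: N_A=23, N_X=21, N_Y=9, L=53
Step 4: N_A=65, N_X=55, N_Y=23, L=143

Answer: 143


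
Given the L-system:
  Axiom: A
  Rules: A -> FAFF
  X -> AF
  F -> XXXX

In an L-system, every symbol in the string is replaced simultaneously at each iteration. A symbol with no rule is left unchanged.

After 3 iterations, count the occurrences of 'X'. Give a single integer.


Answer: 12

Derivation:
Step 0: A  (0 'X')
Step 1: FAFF  (0 'X')
Step 2: XXXXFAFFXXXXXXXX  (12 'X')
Step 3: AFAFAFAFXXXXFAFFXXXXXXXXAFAFAFAFAFAFAFAF  (12 'X')


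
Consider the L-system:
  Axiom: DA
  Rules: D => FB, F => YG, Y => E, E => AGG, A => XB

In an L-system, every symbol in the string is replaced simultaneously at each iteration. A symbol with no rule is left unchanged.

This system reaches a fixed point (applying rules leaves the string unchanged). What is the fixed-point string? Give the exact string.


Step 0: DA
Step 1: FBXB
Step 2: YGBXB
Step 3: EGBXB
Step 4: AGGGBXB
Step 5: XBGGGBXB
Step 6: XBGGGBXB  (unchanged — fixed point at step 5)

Answer: XBGGGBXB


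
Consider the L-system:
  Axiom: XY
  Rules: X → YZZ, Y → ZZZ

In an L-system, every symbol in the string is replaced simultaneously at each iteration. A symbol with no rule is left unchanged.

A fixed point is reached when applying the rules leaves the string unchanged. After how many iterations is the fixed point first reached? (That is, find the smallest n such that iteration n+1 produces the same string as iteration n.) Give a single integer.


Answer: 2

Derivation:
Step 0: XY
Step 1: YZZZZZ
Step 2: ZZZZZZZZ
Step 3: ZZZZZZZZ  (unchanged — fixed point at step 2)


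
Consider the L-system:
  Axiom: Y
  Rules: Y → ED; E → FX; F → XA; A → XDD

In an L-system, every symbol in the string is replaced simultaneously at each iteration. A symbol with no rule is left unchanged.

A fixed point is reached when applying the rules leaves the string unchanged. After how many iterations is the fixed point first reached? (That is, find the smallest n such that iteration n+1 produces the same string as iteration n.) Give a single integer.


Answer: 4

Derivation:
Step 0: Y
Step 1: ED
Step 2: FXD
Step 3: XAXD
Step 4: XXDDXD
Step 5: XXDDXD  (unchanged — fixed point at step 4)


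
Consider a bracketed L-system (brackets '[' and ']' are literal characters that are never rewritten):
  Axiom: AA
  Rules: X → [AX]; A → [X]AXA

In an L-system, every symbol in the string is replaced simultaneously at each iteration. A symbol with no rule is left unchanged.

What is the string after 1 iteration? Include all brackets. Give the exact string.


Step 0: AA
Step 1: [X]AXA[X]AXA

Answer: [X]AXA[X]AXA


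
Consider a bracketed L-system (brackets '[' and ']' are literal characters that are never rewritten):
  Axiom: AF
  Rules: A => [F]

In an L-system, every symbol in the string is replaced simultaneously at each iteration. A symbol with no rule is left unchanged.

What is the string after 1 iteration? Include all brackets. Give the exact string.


Step 0: AF
Step 1: [F]F

Answer: [F]F


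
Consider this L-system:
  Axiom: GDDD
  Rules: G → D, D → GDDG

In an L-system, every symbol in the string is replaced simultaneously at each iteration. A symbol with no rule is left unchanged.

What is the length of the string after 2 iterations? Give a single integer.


Step 0: length = 4
Step 1: length = 13
Step 2: length = 34

Answer: 34


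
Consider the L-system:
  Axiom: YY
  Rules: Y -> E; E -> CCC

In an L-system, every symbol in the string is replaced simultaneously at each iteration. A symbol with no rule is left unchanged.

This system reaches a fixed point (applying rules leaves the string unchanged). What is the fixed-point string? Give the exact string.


Answer: CCCCCC

Derivation:
Step 0: YY
Step 1: EE
Step 2: CCCCCC
Step 3: CCCCCC  (unchanged — fixed point at step 2)


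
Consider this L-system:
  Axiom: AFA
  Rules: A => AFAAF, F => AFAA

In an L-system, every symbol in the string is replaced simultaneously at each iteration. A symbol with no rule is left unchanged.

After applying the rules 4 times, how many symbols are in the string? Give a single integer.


Answer: 1403

Derivation:
Step 0: length = 3
Step 1: length = 14
Step 2: length = 65
Step 3: length = 302
Step 4: length = 1403


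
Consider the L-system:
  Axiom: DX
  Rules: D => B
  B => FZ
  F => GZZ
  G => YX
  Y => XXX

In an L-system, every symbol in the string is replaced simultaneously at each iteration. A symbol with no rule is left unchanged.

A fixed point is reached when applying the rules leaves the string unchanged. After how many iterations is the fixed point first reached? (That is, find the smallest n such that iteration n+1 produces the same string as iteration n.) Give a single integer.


Step 0: DX
Step 1: BX
Step 2: FZX
Step 3: GZZZX
Step 4: YXZZZX
Step 5: XXXXZZZX
Step 6: XXXXZZZX  (unchanged — fixed point at step 5)

Answer: 5


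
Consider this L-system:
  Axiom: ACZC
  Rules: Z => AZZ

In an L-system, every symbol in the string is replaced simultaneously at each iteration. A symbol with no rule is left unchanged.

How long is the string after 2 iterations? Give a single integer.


Step 0: length = 4
Step 1: length = 6
Step 2: length = 10

Answer: 10


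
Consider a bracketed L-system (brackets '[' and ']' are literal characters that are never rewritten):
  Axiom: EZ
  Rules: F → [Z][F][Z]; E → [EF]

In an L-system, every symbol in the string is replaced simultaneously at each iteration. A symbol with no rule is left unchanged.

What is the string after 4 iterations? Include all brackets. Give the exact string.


Answer: [[[[EF][Z][F][Z]][Z][[Z][F][Z]][Z]][Z][[Z][[Z][F][Z]][Z]][Z]]Z

Derivation:
Step 0: EZ
Step 1: [EF]Z
Step 2: [[EF][Z][F][Z]]Z
Step 3: [[[EF][Z][F][Z]][Z][[Z][F][Z]][Z]]Z
Step 4: [[[[EF][Z][F][Z]][Z][[Z][F][Z]][Z]][Z][[Z][[Z][F][Z]][Z]][Z]]Z


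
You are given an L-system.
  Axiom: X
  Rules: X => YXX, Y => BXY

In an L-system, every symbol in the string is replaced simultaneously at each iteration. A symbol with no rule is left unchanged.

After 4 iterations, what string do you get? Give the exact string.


Step 0: X
Step 1: YXX
Step 2: BXYYXXYXX
Step 3: BYXXBXYBXYYXXYXXBXYYXXYXX
Step 4: BBXYYXXYXXBYXXBXYBYXXBXYBXYYXXYXXBXYYXXYXXBYXXBXYBXYYXXYXXBXYYXXYXX

Answer: BBXYYXXYXXBYXXBXYBYXXBXYBXYYXXYXXBXYYXXYXXBYXXBXYBXYYXXYXXBXYYXXYXX


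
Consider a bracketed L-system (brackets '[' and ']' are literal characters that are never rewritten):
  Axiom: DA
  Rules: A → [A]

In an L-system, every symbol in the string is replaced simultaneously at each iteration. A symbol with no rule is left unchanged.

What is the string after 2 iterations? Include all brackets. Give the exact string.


Step 0: DA
Step 1: D[A]
Step 2: D[[A]]

Answer: D[[A]]


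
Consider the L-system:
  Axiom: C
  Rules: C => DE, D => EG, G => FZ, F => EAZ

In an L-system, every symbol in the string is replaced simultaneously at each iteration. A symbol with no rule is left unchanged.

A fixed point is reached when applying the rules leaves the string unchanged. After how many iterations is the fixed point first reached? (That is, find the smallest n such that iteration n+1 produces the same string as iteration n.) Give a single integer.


Step 0: C
Step 1: DE
Step 2: EGE
Step 3: EFZE
Step 4: EEAZZE
Step 5: EEAZZE  (unchanged — fixed point at step 4)

Answer: 4


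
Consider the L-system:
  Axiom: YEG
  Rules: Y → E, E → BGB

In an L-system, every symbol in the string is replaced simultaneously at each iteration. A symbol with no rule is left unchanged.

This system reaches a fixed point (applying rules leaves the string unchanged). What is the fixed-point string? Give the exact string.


Step 0: YEG
Step 1: EBGBG
Step 2: BGBBGBG
Step 3: BGBBGBG  (unchanged — fixed point at step 2)

Answer: BGBBGBG


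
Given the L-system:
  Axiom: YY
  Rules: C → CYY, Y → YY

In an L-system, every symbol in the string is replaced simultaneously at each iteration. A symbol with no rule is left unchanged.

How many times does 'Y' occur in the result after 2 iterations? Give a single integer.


Answer: 8

Derivation:
Step 0: YY  (2 'Y')
Step 1: YYYY  (4 'Y')
Step 2: YYYYYYYY  (8 'Y')


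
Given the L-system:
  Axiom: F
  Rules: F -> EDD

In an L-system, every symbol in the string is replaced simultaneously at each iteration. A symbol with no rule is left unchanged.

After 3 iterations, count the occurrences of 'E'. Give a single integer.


Step 0: F  (0 'E')
Step 1: EDD  (1 'E')
Step 2: EDD  (1 'E')
Step 3: EDD  (1 'E')

Answer: 1


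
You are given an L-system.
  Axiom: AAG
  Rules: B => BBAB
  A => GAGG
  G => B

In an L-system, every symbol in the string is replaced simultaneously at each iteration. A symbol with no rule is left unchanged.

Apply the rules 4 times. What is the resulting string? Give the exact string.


Step 0: AAG
Step 1: GAGGGAGGB
Step 2: BGAGGBBBGAGGBBBBAB
Step 3: BBABBGAGGBBBBABBBABBBABBGAGGBBBBABBBABBBABBBABGAGGBBAB
Step 4: BBABBBABGAGGBBABBBABBGAGGBBBBABBBABBBABBBABGAGGBBABBBABBBABGAGGBBABBBABBBABGAGGBBABBBABBGAGGBBBBABBBABBBABBBABGAGGBBABBBABBBABGAGGBBABBBABBBABGAGGBBABBBABBBABGAGGBBABBGAGGBBBBABBBABGAGGBBAB

Answer: BBABBBABGAGGBBABBBABBGAGGBBBBABBBABBBABBBABGAGGBBABBBABBBABGAGGBBABBBABBBABGAGGBBABBBABBGAGGBBBBABBBABBBABBBABGAGGBBABBBABBBABGAGGBBABBBABBBABGAGGBBABBBABBBABGAGGBBABBGAGGBBBBABBBABGAGGBBAB


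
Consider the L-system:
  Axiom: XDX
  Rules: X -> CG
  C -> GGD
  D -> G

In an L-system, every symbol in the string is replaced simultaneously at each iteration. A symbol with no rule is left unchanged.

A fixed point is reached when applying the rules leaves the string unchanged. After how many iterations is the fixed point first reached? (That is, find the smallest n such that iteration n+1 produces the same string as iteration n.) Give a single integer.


Answer: 3

Derivation:
Step 0: XDX
Step 1: CGGCG
Step 2: GGDGGGGDG
Step 3: GGGGGGGGG
Step 4: GGGGGGGGG  (unchanged — fixed point at step 3)


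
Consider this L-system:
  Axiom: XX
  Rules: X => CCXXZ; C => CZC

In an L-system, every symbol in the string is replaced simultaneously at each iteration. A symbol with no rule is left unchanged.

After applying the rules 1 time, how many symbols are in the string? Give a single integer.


Answer: 10

Derivation:
Step 0: length = 2
Step 1: length = 10


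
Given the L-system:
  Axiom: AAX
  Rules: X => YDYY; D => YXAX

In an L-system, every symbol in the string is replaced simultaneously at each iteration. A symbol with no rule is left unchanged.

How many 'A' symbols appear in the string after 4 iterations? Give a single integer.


Step 0: AAX  (2 'A')
Step 1: AAYDYY  (2 'A')
Step 2: AAYYXAXYY  (3 'A')
Step 3: AAYYYDYYAYDYYYY  (3 'A')
Step 4: AAYYYYXAXYYAYYXAXYYYY  (5 'A')

Answer: 5


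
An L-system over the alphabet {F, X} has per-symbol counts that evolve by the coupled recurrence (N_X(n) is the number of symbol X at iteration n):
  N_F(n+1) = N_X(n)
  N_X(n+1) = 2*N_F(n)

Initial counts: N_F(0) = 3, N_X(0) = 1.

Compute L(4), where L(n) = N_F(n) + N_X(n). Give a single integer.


Answer: 16

Derivation:
Step 0: N_F=3, N_X=1, L=4
Step 1: N_F=1, N_X=6, L=7
Step 2: N_F=6, N_X=2, L=8
Step 3: N_F=2, N_X=12, L=14
Step 4: N_F=12, N_X=4, L=16


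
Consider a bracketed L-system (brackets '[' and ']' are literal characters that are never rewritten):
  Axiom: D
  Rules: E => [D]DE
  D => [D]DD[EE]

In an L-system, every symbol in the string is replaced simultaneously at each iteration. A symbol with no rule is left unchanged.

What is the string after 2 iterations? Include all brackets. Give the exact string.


Step 0: D
Step 1: [D]DD[EE]
Step 2: [[D]DD[EE]][D]DD[EE][D]DD[EE][[D]DE[D]DE]

Answer: [[D]DD[EE]][D]DD[EE][D]DD[EE][[D]DE[D]DE]


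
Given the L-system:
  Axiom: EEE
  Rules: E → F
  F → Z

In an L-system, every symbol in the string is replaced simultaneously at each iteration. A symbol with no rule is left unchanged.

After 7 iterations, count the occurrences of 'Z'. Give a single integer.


Answer: 3

Derivation:
Step 0: EEE  (0 'Z')
Step 1: FFF  (0 'Z')
Step 2: ZZZ  (3 'Z')
Step 3: ZZZ  (3 'Z')
Step 4: ZZZ  (3 'Z')
Step 5: ZZZ  (3 'Z')
Step 6: ZZZ  (3 'Z')
Step 7: ZZZ  (3 'Z')


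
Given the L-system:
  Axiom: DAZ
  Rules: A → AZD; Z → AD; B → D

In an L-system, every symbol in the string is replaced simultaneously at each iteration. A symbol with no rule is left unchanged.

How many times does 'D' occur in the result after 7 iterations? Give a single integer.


Answer: 87

Derivation:
Step 0: DAZ  (1 'D')
Step 1: DAZDAD  (3 'D')
Step 2: DAZDADDAZDD  (6 'D')
Step 3: DAZDADDAZDDDAZDADDD  (11 'D')
Step 4: DAZDADDAZDDDAZDADDDDAZDADDAZDDDD  (19 'D')
Step 5: DAZDADDAZDDDAZDADDDDAZDADDAZDDDDDAZDADDAZDDDAZDADDDDD  (32 'D')
Step 6: DAZDADDAZDDDAZDADDDDAZDADDAZDDDDDAZDADDAZDDDAZDADDDDDDAZDADDAZDDDAZDADDDDAZDADDAZDDDDDD  (53 'D')
Step 7: DAZDADDAZDDDAZDADDDDAZDADDAZDDDDDAZDADDAZDDDAZDADDDDDDAZDADDAZDDDAZDADDDDAZDADDAZDDDDDDDAZDADDAZDDDAZDADDDDAZDADDAZDDDDDAZDADDAZDDDAZDADDDDDDD  (87 'D')


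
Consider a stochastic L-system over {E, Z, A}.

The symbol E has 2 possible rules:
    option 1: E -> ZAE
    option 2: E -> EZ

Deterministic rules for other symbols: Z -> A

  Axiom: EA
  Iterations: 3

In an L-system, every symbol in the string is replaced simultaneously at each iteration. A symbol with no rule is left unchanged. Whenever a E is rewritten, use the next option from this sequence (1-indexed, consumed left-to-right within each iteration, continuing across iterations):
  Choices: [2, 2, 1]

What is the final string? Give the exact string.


Answer: ZAEAAA

Derivation:
Step 0: EA
Step 1: EZA  (used choices [2])
Step 2: EZAA  (used choices [2])
Step 3: ZAEAAA  (used choices [1])


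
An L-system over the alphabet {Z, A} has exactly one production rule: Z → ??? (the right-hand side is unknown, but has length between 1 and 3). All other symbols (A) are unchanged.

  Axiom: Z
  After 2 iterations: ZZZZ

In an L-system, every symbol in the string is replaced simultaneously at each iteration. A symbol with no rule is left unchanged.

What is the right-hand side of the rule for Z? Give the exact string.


Trying Z → ZZ:
  Step 0: Z
  Step 1: ZZ
  Step 2: ZZZZ
Matches the given result.

Answer: ZZ


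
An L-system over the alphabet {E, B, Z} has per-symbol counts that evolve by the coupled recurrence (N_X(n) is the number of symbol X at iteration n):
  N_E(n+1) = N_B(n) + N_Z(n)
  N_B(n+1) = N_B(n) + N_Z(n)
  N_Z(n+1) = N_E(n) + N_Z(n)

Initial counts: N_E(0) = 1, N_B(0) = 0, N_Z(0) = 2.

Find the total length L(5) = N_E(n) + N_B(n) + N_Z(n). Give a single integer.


Answer: 120

Derivation:
Step 0: N_E=1, N_B=0, N_Z=2, L=3
Step 1: N_E=2, N_B=2, N_Z=3, L=7
Step 2: N_E=5, N_B=5, N_Z=5, L=15
Step 3: N_E=10, N_B=10, N_Z=10, L=30
Step 4: N_E=20, N_B=20, N_Z=20, L=60
Step 5: N_E=40, N_B=40, N_Z=40, L=120


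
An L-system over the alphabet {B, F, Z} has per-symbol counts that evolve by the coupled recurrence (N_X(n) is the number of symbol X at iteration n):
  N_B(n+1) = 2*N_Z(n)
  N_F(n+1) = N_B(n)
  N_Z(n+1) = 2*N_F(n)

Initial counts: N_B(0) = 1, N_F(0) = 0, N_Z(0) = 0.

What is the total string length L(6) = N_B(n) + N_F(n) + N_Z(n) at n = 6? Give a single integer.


Answer: 16

Derivation:
Step 0: N_B=1, N_F=0, N_Z=0, L=1
Step 1: N_B=0, N_F=1, N_Z=0, L=1
Step 2: N_B=0, N_F=0, N_Z=2, L=2
Step 3: N_B=4, N_F=0, N_Z=0, L=4
Step 4: N_B=0, N_F=4, N_Z=0, L=4
Step 5: N_B=0, N_F=0, N_Z=8, L=8
Step 6: N_B=16, N_F=0, N_Z=0, L=16


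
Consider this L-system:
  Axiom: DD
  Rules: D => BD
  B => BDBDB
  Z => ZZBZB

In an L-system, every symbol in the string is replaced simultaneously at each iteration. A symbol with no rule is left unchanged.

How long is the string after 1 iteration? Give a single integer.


Step 0: length = 2
Step 1: length = 4

Answer: 4


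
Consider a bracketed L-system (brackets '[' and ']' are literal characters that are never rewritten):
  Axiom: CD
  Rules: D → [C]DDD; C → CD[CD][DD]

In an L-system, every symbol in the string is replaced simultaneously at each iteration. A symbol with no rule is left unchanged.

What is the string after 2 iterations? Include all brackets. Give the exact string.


Answer: CD[CD][DD][C]DDD[CD[CD][DD][C]DDD][[C]DDD[C]DDD][CD[CD][DD]][C]DDD[C]DDD[C]DDD

Derivation:
Step 0: CD
Step 1: CD[CD][DD][C]DDD
Step 2: CD[CD][DD][C]DDD[CD[CD][DD][C]DDD][[C]DDD[C]DDD][CD[CD][DD]][C]DDD[C]DDD[C]DDD


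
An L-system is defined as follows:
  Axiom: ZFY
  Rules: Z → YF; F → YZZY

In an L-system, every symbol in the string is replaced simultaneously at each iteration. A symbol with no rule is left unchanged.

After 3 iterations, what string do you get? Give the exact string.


Answer: YYYFYFYYYYZZYYYZZYYY

Derivation:
Step 0: ZFY
Step 1: YFYZZYY
Step 2: YYZZYYYFYFYY
Step 3: YYYFYFYYYYZZYYYZZYYY


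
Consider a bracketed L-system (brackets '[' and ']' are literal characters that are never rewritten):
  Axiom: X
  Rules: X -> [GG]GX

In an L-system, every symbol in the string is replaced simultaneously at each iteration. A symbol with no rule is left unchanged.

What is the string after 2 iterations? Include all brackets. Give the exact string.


Answer: [GG]G[GG]GX

Derivation:
Step 0: X
Step 1: [GG]GX
Step 2: [GG]G[GG]GX


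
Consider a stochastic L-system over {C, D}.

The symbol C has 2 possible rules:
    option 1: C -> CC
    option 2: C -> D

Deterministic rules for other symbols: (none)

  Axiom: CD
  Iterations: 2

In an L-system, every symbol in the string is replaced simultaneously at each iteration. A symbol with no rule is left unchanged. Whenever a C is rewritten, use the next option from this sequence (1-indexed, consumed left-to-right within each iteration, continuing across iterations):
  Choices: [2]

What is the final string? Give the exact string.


Step 0: CD
Step 1: DD  (used choices [2])
Step 2: DD  (used choices [])

Answer: DD


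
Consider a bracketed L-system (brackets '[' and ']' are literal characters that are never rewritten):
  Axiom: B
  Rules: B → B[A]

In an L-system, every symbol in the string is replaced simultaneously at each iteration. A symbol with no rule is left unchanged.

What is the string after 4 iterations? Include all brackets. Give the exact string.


Answer: B[A][A][A][A]

Derivation:
Step 0: B
Step 1: B[A]
Step 2: B[A][A]
Step 3: B[A][A][A]
Step 4: B[A][A][A][A]


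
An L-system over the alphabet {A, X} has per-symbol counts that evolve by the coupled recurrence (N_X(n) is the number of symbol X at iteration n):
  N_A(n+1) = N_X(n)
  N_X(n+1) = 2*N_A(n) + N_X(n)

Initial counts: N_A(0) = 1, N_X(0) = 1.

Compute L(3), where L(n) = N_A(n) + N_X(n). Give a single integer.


Step 0: N_A=1, N_X=1, L=2
Step 1: N_A=1, N_X=3, L=4
Step 2: N_A=3, N_X=5, L=8
Step 3: N_A=5, N_X=11, L=16

Answer: 16


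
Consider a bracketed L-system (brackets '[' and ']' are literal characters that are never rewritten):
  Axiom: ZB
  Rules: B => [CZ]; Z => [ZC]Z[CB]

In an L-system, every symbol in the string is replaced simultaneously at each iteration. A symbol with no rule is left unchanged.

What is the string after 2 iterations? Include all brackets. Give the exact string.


Step 0: ZB
Step 1: [ZC]Z[CB][CZ]
Step 2: [[ZC]Z[CB]C][ZC]Z[CB][C[CZ]][C[ZC]Z[CB]]

Answer: [[ZC]Z[CB]C][ZC]Z[CB][C[CZ]][C[ZC]Z[CB]]


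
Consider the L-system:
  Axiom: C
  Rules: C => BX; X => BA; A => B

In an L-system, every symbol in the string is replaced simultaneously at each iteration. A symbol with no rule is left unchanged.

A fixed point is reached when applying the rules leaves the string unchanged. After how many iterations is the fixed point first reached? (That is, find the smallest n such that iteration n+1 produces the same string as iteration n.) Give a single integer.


Step 0: C
Step 1: BX
Step 2: BBA
Step 3: BBB
Step 4: BBB  (unchanged — fixed point at step 3)

Answer: 3


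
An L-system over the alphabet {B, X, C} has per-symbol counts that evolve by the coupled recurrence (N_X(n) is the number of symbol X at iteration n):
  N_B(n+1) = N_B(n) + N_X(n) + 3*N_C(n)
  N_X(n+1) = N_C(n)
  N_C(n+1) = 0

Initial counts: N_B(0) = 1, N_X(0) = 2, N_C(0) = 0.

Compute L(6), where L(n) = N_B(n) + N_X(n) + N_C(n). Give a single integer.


Answer: 3

Derivation:
Step 0: N_B=1, N_X=2, N_C=0, L=3
Step 1: N_B=3, N_X=0, N_C=0, L=3
Step 2: N_B=3, N_X=0, N_C=0, L=3
Step 3: N_B=3, N_X=0, N_C=0, L=3
Step 4: N_B=3, N_X=0, N_C=0, L=3
Step 5: N_B=3, N_X=0, N_C=0, L=3
Step 6: N_B=3, N_X=0, N_C=0, L=3


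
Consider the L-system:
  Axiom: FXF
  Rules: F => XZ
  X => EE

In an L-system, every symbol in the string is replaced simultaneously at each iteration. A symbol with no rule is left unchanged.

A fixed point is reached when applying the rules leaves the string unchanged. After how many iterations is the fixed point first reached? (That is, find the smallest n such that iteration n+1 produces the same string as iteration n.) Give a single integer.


Step 0: FXF
Step 1: XZEEXZ
Step 2: EEZEEEEZ
Step 3: EEZEEEEZ  (unchanged — fixed point at step 2)

Answer: 2


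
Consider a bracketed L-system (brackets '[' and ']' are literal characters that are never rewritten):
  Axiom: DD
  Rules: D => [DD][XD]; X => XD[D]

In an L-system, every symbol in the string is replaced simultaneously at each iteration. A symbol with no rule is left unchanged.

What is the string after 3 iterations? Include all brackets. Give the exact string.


Step 0: DD
Step 1: [DD][XD][DD][XD]
Step 2: [[DD][XD][DD][XD]][XD[D][DD][XD]][[DD][XD][DD][XD]][XD[D][DD][XD]]
Step 3: [[[DD][XD][DD][XD]][XD[D][DD][XD]][[DD][XD][DD][XD]][XD[D][DD][XD]]][XD[D][DD][XD][[DD][XD]][[DD][XD][DD][XD]][XD[D][DD][XD]]][[[DD][XD][DD][XD]][XD[D][DD][XD]][[DD][XD][DD][XD]][XD[D][DD][XD]]][XD[D][DD][XD][[DD][XD]][[DD][XD][DD][XD]][XD[D][DD][XD]]]

Answer: [[[DD][XD][DD][XD]][XD[D][DD][XD]][[DD][XD][DD][XD]][XD[D][DD][XD]]][XD[D][DD][XD][[DD][XD]][[DD][XD][DD][XD]][XD[D][DD][XD]]][[[DD][XD][DD][XD]][XD[D][DD][XD]][[DD][XD][DD][XD]][XD[D][DD][XD]]][XD[D][DD][XD][[DD][XD]][[DD][XD][DD][XD]][XD[D][DD][XD]]]


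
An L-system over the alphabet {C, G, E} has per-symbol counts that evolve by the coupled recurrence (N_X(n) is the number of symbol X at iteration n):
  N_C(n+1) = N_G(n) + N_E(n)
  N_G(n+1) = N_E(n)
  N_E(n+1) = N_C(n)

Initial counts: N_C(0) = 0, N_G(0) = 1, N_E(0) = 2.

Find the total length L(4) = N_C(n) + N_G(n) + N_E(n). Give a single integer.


Answer: 10

Derivation:
Step 0: N_C=0, N_G=1, N_E=2, L=3
Step 1: N_C=3, N_G=2, N_E=0, L=5
Step 2: N_C=2, N_G=0, N_E=3, L=5
Step 3: N_C=3, N_G=3, N_E=2, L=8
Step 4: N_C=5, N_G=2, N_E=3, L=10


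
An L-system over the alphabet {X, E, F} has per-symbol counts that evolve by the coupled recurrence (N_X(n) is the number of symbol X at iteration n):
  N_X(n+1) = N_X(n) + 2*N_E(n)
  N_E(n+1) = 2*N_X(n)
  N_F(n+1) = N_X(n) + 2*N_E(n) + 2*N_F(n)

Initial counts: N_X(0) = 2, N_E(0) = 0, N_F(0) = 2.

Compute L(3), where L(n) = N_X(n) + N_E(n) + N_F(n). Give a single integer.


Answer: 100

Derivation:
Step 0: N_X=2, N_E=0, N_F=2, L=4
Step 1: N_X=2, N_E=4, N_F=6, L=12
Step 2: N_X=10, N_E=4, N_F=22, L=36
Step 3: N_X=18, N_E=20, N_F=62, L=100


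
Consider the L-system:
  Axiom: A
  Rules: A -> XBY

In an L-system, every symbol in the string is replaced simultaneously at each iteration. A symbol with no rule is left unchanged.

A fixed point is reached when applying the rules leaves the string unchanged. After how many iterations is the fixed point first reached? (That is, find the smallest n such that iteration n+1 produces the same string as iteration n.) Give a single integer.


Step 0: A
Step 1: XBY
Step 2: XBY  (unchanged — fixed point at step 1)

Answer: 1


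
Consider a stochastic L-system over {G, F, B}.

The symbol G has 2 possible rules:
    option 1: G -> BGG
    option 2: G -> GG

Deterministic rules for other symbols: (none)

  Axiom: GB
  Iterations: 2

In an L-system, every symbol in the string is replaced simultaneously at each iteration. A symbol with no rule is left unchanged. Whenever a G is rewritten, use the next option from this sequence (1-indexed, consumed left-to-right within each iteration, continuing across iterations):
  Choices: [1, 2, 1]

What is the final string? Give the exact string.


Answer: BGGBGGB

Derivation:
Step 0: GB
Step 1: BGGB  (used choices [1])
Step 2: BGGBGGB  (used choices [2, 1])


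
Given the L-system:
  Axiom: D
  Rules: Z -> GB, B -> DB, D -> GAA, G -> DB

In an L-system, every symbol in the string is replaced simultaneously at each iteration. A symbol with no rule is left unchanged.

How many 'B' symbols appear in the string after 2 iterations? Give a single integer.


Answer: 1

Derivation:
Step 0: D  (0 'B')
Step 1: GAA  (0 'B')
Step 2: DBAA  (1 'B')


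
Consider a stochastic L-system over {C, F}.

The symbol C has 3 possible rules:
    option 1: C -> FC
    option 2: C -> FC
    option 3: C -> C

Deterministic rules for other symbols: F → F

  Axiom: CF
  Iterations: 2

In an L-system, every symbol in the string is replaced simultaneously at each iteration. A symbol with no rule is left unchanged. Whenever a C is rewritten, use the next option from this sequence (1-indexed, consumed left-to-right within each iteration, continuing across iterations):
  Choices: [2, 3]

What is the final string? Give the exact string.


Step 0: CF
Step 1: FCF  (used choices [2])
Step 2: FCF  (used choices [3])

Answer: FCF


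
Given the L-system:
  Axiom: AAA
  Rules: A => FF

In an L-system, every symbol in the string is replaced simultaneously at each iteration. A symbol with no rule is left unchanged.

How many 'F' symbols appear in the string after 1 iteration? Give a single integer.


Answer: 6

Derivation:
Step 0: AAA  (0 'F')
Step 1: FFFFFF  (6 'F')


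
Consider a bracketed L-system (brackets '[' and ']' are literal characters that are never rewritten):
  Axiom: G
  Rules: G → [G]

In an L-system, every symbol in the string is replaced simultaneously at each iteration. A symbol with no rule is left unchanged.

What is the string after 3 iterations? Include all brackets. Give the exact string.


Step 0: G
Step 1: [G]
Step 2: [[G]]
Step 3: [[[G]]]

Answer: [[[G]]]


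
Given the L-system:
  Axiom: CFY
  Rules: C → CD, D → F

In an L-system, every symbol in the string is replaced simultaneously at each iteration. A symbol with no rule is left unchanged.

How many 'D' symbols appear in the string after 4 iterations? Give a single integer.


Step 0: CFY  (0 'D')
Step 1: CDFY  (1 'D')
Step 2: CDFFY  (1 'D')
Step 3: CDFFFY  (1 'D')
Step 4: CDFFFFY  (1 'D')

Answer: 1


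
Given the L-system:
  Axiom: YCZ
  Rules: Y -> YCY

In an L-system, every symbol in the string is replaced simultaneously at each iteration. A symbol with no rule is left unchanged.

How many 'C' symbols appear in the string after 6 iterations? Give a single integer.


Step 0: YCZ  (1 'C')
Step 1: YCYCZ  (2 'C')
Step 2: YCYCYCYCZ  (4 'C')
Step 3: YCYCYCYCYCYCYCYCZ  (8 'C')
Step 4: YCYCYCYCYCYCYCYCYCYCYCYCYCYCYCYCZ  (16 'C')
Step 5: YCYCYCYCYCYCYCYCYCYCYCYCYCYCYCYCYCYCYCYCYCYCYCYCYCYCYCYCYCYCYCYCZ  (32 'C')
Step 6: YCYCYCYCYCYCYCYCYCYCYCYCYCYCYCYCYCYCYCYCYCYCYCYCYCYCYCYCYCYCYCYCYCYCYCYCYCYCYCYCYCYCYCYCYCYCYCYCYCYCYCYCYCYCYCYCYCYCYCYCYCYCYCYCZ  (64 'C')

Answer: 64


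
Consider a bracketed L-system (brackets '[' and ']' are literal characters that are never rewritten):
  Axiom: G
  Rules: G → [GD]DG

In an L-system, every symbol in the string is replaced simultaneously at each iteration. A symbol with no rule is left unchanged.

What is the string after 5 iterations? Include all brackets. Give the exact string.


Step 0: G
Step 1: [GD]DG
Step 2: [[GD]DGD]D[GD]DG
Step 3: [[[GD]DGD]D[GD]DGD]D[[GD]DGD]D[GD]DG
Step 4: [[[[GD]DGD]D[GD]DGD]D[[GD]DGD]D[GD]DGD]D[[[GD]DGD]D[GD]DGD]D[[GD]DGD]D[GD]DG
Step 5: [[[[[GD]DGD]D[GD]DGD]D[[GD]DGD]D[GD]DGD]D[[[GD]DGD]D[GD]DGD]D[[GD]DGD]D[GD]DGD]D[[[[GD]DGD]D[GD]DGD]D[[GD]DGD]D[GD]DGD]D[[[GD]DGD]D[GD]DGD]D[[GD]DGD]D[GD]DG

Answer: [[[[[GD]DGD]D[GD]DGD]D[[GD]DGD]D[GD]DGD]D[[[GD]DGD]D[GD]DGD]D[[GD]DGD]D[GD]DGD]D[[[[GD]DGD]D[GD]DGD]D[[GD]DGD]D[GD]DGD]D[[[GD]DGD]D[GD]DGD]D[[GD]DGD]D[GD]DG


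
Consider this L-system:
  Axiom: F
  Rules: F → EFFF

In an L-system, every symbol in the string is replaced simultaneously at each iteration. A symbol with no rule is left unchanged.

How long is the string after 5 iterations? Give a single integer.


Answer: 364

Derivation:
Step 0: length = 1
Step 1: length = 4
Step 2: length = 13
Step 3: length = 40
Step 4: length = 121
Step 5: length = 364


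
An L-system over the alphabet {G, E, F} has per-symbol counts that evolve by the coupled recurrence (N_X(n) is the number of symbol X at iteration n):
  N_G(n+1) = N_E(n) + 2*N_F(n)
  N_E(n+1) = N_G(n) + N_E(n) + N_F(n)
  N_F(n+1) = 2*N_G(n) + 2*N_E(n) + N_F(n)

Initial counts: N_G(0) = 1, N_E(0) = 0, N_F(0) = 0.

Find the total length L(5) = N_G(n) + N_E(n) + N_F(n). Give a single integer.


Step 0: N_G=1, N_E=0, N_F=0, L=1
Step 1: N_G=0, N_E=1, N_F=2, L=3
Step 2: N_G=5, N_E=3, N_F=4, L=12
Step 3: N_G=11, N_E=12, N_F=20, L=43
Step 4: N_G=52, N_E=43, N_F=66, L=161
Step 5: N_G=175, N_E=161, N_F=256, L=592

Answer: 592


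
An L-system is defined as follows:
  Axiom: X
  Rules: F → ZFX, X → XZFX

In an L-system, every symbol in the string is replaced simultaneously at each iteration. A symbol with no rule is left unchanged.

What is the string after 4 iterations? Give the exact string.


Step 0: X
Step 1: XZFX
Step 2: XZFXZZFXXZFX
Step 3: XZFXZZFXXZFXZZZFXXZFXXZFXZZFXXZFX
Step 4: XZFXZZFXXZFXZZZFXXZFXXZFXZZFXXZFXZZZZFXXZFXXZFXZZFXXZFXXZFXZZFXXZFXZZZFXXZFXXZFXZZFXXZFX

Answer: XZFXZZFXXZFXZZZFXXZFXXZFXZZFXXZFXZZZZFXXZFXXZFXZZFXXZFXXZFXZZFXXZFXZZZFXXZFXXZFXZZFXXZFX


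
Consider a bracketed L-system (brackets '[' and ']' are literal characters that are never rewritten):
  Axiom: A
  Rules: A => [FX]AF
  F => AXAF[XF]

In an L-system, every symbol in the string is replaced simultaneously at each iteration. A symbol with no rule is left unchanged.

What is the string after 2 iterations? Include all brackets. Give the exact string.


Step 0: A
Step 1: [FX]AF
Step 2: [AXAF[XF]X][FX]AFAXAF[XF]

Answer: [AXAF[XF]X][FX]AFAXAF[XF]


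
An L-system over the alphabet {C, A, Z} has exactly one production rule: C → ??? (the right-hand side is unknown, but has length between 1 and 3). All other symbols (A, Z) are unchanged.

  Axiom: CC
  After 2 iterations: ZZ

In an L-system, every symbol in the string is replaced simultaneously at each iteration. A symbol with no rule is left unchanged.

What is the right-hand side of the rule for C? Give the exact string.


Answer: Z

Derivation:
Trying C → Z:
  Step 0: CC
  Step 1: ZZ
  Step 2: ZZ
Matches the given result.


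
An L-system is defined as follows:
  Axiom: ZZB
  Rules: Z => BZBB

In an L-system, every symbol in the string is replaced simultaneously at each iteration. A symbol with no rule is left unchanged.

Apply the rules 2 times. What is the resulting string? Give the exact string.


Answer: BBZBBBBBBZBBBBB

Derivation:
Step 0: ZZB
Step 1: BZBBBZBBB
Step 2: BBZBBBBBBZBBBBB


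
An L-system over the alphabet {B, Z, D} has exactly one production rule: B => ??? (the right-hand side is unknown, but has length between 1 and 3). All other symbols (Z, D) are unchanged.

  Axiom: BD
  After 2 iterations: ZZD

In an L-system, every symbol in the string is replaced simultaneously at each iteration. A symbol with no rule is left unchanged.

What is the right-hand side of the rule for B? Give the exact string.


Answer: ZZ

Derivation:
Trying B => ZZ:
  Step 0: BD
  Step 1: ZZD
  Step 2: ZZD
Matches the given result.


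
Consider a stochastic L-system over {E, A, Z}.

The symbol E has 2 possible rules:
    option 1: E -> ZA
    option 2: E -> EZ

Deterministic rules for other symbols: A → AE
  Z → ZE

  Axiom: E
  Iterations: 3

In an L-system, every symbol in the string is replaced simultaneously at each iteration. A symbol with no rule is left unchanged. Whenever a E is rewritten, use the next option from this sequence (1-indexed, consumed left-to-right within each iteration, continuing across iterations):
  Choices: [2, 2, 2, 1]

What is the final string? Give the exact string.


Step 0: E
Step 1: EZ  (used choices [2])
Step 2: EZZE  (used choices [2])
Step 3: EZZEZEZA  (used choices [2, 1])

Answer: EZZEZEZA


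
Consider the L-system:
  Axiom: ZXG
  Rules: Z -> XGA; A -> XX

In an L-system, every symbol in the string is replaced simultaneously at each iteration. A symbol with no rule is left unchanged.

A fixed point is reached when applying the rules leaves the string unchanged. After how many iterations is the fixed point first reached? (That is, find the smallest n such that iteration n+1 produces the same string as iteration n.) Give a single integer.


Answer: 2

Derivation:
Step 0: ZXG
Step 1: XGAXG
Step 2: XGXXXG
Step 3: XGXXXG  (unchanged — fixed point at step 2)


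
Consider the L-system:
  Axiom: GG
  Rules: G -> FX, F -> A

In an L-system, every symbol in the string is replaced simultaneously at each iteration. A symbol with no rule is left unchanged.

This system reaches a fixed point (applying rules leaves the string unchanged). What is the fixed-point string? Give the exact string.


Answer: AXAX

Derivation:
Step 0: GG
Step 1: FXFX
Step 2: AXAX
Step 3: AXAX  (unchanged — fixed point at step 2)


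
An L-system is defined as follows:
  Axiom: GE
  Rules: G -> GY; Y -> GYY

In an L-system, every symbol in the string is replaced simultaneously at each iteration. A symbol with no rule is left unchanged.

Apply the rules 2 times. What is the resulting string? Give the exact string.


Step 0: GE
Step 1: GYE
Step 2: GYGYYE

Answer: GYGYYE


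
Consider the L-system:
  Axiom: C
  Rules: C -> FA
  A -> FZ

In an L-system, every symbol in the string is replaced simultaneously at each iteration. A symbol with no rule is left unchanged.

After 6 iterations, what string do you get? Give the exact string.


Answer: FFZ

Derivation:
Step 0: C
Step 1: FA
Step 2: FFZ
Step 3: FFZ
Step 4: FFZ
Step 5: FFZ
Step 6: FFZ


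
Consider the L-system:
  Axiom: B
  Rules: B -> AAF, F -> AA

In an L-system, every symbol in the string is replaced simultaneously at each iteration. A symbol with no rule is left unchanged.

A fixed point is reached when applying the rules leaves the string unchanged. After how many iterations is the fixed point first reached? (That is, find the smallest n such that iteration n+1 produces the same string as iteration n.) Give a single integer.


Step 0: B
Step 1: AAF
Step 2: AAAA
Step 3: AAAA  (unchanged — fixed point at step 2)

Answer: 2


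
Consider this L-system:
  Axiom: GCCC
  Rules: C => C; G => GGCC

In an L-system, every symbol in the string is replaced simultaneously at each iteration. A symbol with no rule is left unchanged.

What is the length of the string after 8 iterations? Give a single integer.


Answer: 769

Derivation:
Step 0: length = 4
Step 1: length = 7
Step 2: length = 13
Step 3: length = 25
Step 4: length = 49
Step 5: length = 97
Step 6: length = 193
Step 7: length = 385
Step 8: length = 769


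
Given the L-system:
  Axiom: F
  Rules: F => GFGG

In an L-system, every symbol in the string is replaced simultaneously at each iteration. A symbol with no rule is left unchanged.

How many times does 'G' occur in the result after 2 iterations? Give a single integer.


Step 0: F  (0 'G')
Step 1: GFGG  (3 'G')
Step 2: GGFGGGG  (6 'G')

Answer: 6


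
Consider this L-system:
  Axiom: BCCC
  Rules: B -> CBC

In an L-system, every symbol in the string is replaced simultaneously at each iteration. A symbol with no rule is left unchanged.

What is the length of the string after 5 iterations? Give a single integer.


Answer: 14

Derivation:
Step 0: length = 4
Step 1: length = 6
Step 2: length = 8
Step 3: length = 10
Step 4: length = 12
Step 5: length = 14


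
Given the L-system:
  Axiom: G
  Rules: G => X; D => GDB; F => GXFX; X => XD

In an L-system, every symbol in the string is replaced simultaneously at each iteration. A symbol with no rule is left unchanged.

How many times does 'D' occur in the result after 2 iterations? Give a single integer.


Step 0: G  (0 'D')
Step 1: X  (0 'D')
Step 2: XD  (1 'D')

Answer: 1


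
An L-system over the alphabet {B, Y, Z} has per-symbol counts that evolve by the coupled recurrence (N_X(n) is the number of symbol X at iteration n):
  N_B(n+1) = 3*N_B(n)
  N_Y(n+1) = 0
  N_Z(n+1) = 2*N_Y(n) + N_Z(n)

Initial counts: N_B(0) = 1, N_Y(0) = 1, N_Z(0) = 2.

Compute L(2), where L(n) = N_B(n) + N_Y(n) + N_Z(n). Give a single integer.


Step 0: N_B=1, N_Y=1, N_Z=2, L=4
Step 1: N_B=3, N_Y=0, N_Z=4, L=7
Step 2: N_B=9, N_Y=0, N_Z=4, L=13

Answer: 13


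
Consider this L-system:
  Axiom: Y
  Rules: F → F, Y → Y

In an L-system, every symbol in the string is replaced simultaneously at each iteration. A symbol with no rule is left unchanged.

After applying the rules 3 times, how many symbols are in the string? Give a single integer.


Answer: 1

Derivation:
Step 0: length = 1
Step 1: length = 1
Step 2: length = 1
Step 3: length = 1


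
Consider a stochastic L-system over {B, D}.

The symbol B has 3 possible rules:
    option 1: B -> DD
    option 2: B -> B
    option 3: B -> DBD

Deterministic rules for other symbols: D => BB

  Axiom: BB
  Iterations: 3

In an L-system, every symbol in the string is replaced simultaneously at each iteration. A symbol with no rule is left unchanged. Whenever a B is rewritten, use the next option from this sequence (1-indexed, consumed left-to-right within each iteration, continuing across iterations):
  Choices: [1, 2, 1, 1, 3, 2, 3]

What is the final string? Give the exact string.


Step 0: BB
Step 1: DDB  (used choices [1, 2])
Step 2: BBBBDD  (used choices [1])
Step 3: DDDBDBDBDBBBB  (used choices [1, 3, 2, 3])

Answer: DDDBDBDBDBBBB
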